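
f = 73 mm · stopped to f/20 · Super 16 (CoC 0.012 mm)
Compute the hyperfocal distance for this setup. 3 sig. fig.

22.3 m

Hyperfocal distance H = f²/(N·c) + f = 73²/(20 × 0.012) + 73 = 5329/0.24 + 73 ≈ 22277.2 mm ≈ 22.3 m.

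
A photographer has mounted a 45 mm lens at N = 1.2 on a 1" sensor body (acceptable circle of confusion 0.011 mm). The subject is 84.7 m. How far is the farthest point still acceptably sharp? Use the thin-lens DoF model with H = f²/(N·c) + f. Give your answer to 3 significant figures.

Hyperfocal distance H = f²/(N·c) + f = 45²/(1.2 × 0.011) + 45 = 2025/0.0132 + 45 ≈ 153454.1 mm ≈ 153.5 m.
Far limit Df = s·(H − f)/(H − s) = 84700 × (153454.1 − 45) / (153454.1 − 84700) = 84700 × 153409.1 / 68754.1 ≈ 188989 mm ≈ 189 m.

189 m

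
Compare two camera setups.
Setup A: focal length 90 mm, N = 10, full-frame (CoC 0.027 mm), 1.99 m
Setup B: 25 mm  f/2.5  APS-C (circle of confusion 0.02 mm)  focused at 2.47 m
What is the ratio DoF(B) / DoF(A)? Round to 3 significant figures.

Setup A: H = 90²/(10×0.027) + 90 ≈ 30090.0 mm; DoF = Df − Dn = 2124.56 − 1871.47 ≈ 253.09 mm.
Setup B: H = 25²/(2.5×0.02) + 25 ≈ 12525.0 mm; DoF = Df − Dn = 3070.6 − 2065.9 ≈ 1004.7 mm.
Ratio = 1004.7 / 253.09 ≈ 3.97.

3.97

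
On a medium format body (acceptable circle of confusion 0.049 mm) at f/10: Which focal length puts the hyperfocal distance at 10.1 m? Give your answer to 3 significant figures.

From H = f²/(N·c) + f, with f ≪ H: f ≈ √(H·N·c) = √(10100 × 10 × 0.049) = √4949.0 ≈ 70.35 mm.
Exact: f² + N·c·f − N·c·H = 0 ⇒ f = (−N·c + √((N·c)² + 4·N·c·H))/2 = (−0.49 + √19796)/2 ≈ 70.105 mm ≈ 70.1 mm.

70.1 mm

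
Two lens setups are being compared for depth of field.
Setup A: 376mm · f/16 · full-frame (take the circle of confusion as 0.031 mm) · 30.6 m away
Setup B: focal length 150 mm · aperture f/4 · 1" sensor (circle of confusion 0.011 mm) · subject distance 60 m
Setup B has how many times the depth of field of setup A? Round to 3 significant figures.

2.17

Setup A: H = 376²/(16×0.031) + 376 ≈ 285408.3 mm; DoF = Df − Dn = 34229.6 − 27666.3 ≈ 6563.3 mm.
Setup B: H = 150²/(4×0.011) + 150 ≈ 511513.6 mm; DoF = Df − Dn = 67953 − 53713 ≈ 14240 mm.
Ratio = 14240 / 6563.3 ≈ 2.17.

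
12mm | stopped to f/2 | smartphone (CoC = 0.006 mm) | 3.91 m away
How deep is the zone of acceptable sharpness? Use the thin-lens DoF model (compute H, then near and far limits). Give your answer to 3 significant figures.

2.84 m

Hyperfocal distance H = f²/(N·c) + f = 12²/(2 × 0.006) + 12 = 144/0.012 + 12 ≈ 12012.0 mm ≈ 12.01 m.
Near limit Dn = s·(H − f)/(H + s − 2f) = 3910 × (12012.0 − 12) / (12012.0 + 3910 − 2 × 12) = 3910 × 12000.0 / 15898.0 ≈ 2951.3 mm.
Far limit Df = s·(H − f)/(H − s) = 3910 × (12012.0 − 12) / (12012.0 − 3910) = 3910 × 12000.0 / 8102.0 ≈ 5791.2 mm.
Depth of field = Df − Dn = 5791.2 − 2951.3 ≈ 2839.9 mm ≈ 2.84 m.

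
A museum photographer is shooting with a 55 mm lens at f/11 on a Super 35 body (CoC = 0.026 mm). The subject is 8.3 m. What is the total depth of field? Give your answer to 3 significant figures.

Hyperfocal distance H = f²/(N·c) + f = 55²/(11 × 0.026) + 55 = 3025/0.286 + 55 ≈ 10631.9 mm ≈ 10.63 m.
Near limit Dn = s·(H − f)/(H + s − 2f) = 8300 × (10631.9 − 55) / (10631.9 + 8300 − 2 × 55) = 8300 × 10576.9 / 18821.9 ≈ 4664 mm.
Far limit Df = s·(H − f)/(H − s) = 8300 × (10631.9 − 55) / (10631.9 − 8300) = 8300 × 10576.9 / 2331.9 ≈ 37646 mm.
Depth of field = Df − Dn = 37646 − 4664 ≈ 32982 mm ≈ 33.0 m.

33.0 m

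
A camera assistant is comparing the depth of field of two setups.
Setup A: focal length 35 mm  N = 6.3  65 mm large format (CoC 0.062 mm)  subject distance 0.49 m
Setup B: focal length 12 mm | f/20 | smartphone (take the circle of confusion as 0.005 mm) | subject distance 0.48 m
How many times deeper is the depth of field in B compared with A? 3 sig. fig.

Setup A: H = 35²/(6.3×0.062) + 35 ≈ 3171.2 mm; DoF = Df − Dn = 573.15 − 427.92 ≈ 145.23 mm.
Setup B: H = 12²/(20×0.005) + 12 ≈ 1452.0 mm; DoF = Df − Dn = 711.11 − 362.26 ≈ 348.85 mm.
Ratio = 348.85 / 145.23 ≈ 2.40.

2.40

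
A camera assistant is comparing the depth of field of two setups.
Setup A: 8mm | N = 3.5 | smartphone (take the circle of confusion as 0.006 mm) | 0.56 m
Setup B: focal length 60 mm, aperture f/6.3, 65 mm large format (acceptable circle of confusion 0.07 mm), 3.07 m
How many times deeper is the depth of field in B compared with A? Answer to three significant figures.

12.5

Setup A: H = 8²/(3.5×0.006) + 8 ≈ 3055.6 mm; DoF = Df − Dn = 683.87 − 474.12 ≈ 209.75 mm.
Setup B: H = 60²/(6.3×0.07) + 60 ≈ 8223.3 mm; DoF = Df − Dn = 4863.2 − 2243.0 ≈ 2620.2 mm.
Ratio = 2620.2 / 209.75 ≈ 12.5.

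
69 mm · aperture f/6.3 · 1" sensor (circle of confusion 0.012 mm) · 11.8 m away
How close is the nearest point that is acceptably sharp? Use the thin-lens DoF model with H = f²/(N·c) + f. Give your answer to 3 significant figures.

9.95 m

Hyperfocal distance H = f²/(N·c) + f = 69²/(6.3 × 0.012) + 69 = 4761/0.0756 + 69 ≈ 63045.2 mm ≈ 63.05 m.
Near limit Dn = s·(H − f)/(H + s − 2f) = 11800 × (63045.2 − 69) / (63045.2 + 11800 − 2 × 69) = 11800 × 62976.2 / 74707.2 ≈ 9947.1 mm ≈ 9.95 m.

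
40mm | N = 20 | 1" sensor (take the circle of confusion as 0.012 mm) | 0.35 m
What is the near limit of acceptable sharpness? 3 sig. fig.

Hyperfocal distance H = f²/(N·c) + f = 40²/(20 × 0.012) + 40 = 1600/0.24 + 40 ≈ 6706.7 mm ≈ 6.707 m.
Near limit Dn = s·(H − f)/(H + s − 2f) = 350 × (6706.7 − 40) / (6706.7 + 350 − 2 × 40) = 350 × 6666.7 / 6976.7 ≈ 334.45 mm.

334 mm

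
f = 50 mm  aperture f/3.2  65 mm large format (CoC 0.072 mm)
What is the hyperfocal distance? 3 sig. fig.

10.9 m

Hyperfocal distance H = f²/(N·c) + f = 50²/(3.2 × 0.072) + 50 = 2500/0.2304 + 50 ≈ 10900.7 mm ≈ 10.9 m.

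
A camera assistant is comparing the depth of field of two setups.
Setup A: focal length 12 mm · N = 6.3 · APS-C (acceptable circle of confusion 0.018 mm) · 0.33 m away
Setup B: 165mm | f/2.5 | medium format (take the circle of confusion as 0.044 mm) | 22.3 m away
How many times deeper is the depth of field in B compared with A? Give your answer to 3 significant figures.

22.8

Setup A: H = 12²/(6.3×0.018) + 12 ≈ 1281.8 mm; DoF = Df − Dn = 440.25 − 263.91 ≈ 176.34 mm.
Setup B: H = 165²/(2.5×0.044) + 165 ≈ 247665.0 mm; DoF = Df − Dn = 24490.3 − 20469.3 ≈ 4021.0 mm.
Ratio = 4021.0 / 176.34 ≈ 22.8.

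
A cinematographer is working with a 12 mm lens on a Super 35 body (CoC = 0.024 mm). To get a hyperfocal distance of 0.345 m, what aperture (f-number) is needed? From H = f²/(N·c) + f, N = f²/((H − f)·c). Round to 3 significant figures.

Rearrange H = f²/(N·c) + f for N: N = f² / ((H − f)·c).
N = 12² / ((345 − 12) × 0.024) = 144 / 7.992 ≈ 18.

f/18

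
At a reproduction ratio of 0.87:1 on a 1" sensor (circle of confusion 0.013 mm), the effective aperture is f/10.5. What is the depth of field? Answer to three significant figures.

0.361 mm

At magnification m, DoF ≈ 2·N_eff·c/m² = 2 × 10.5 × 0.013 / 0.87² = 0.273 / 0.7569 ≈ 0.361 mm.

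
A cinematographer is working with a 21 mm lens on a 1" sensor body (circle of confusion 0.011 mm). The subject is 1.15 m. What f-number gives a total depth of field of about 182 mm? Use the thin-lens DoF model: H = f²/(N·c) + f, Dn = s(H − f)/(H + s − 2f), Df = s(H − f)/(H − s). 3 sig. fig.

f/2.79

Write h = H − f = f²/(N·c). The thin-lens limits are Dn = s·h/(h + (s−f)) and Df = s·h/(h − (s−f)), so DoF = Df − Dn = 2·s·(s−f)·h / (h² − (s−f)²).
That is a quadratic in h: DoF·h² − 2·s·(s−f)·h − DoF·(s−f)² = 0 ⇒ h = (s−f)·(s + √(s² + DoF²)) / DoF = 1129 × (1150 + √(1150² + 182²)) / 182 = 1129 × (1150 + 1164.31) / 182 ≈ 14356 mm.
Then N = f²/(c·h) = 21² / (0.011 × 14356) = 441 / 157.92 ≈ 2.79.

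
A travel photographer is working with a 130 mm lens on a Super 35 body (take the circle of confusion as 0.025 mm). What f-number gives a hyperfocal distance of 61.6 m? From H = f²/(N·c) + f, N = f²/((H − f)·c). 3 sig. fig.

f/11

Rearrange H = f²/(N·c) + f for N: N = f² / ((H − f)·c).
N = 130² / ((61600 − 130) × 0.025) = 16900 / 1537 ≈ 11.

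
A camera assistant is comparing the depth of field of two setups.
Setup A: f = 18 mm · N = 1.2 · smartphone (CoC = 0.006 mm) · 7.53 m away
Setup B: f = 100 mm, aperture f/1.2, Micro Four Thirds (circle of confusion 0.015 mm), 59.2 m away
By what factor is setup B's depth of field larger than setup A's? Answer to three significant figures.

Setup A: H = 18²/(1.2×0.006) + 18 ≈ 45018.0 mm; DoF = Df − Dn = 9038.9 − 6452.8 ≈ 2586.1 mm.
Setup B: H = 100²/(1.2×0.015) + 100 ≈ 555655.6 mm; DoF = Df − Dn = 66247 − 53508 ≈ 12739 mm.
Ratio = 12739 / 2586.1 ≈ 4.93.

4.93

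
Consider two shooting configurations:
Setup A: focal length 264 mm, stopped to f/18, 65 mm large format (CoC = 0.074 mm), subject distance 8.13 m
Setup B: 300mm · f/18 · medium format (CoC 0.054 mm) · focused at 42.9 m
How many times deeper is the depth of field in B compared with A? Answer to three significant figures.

Setup A: H = 264²/(18×0.074) + 264 ≈ 52588.3 mm; DoF = Df − Dn = 9568.4 − 7067.5 ≈ 2500.9 mm.
Setup B: H = 300²/(18×0.054) + 300 ≈ 92892.6 mm; DoF = Df − Dn = 79456 − 29382 ≈ 50074 mm.
Ratio = 50074 / 2500.9 ≈ 20.0.

20.0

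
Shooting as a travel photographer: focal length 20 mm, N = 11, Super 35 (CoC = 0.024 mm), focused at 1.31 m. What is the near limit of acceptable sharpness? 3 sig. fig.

Hyperfocal distance H = f²/(N·c) + f = 20²/(11 × 0.024) + 20 = 400/0.264 + 20 ≈ 1535.2 mm ≈ 1.535 m.
Near limit Dn = s·(H − f)/(H + s − 2f) = 1310 × (1535.2 − 20) / (1535.2 + 1310 − 2 × 20) = 1310 × 1515.2 / 2805.2 ≈ 707.57 mm ≈ 0.708 m.

0.708 m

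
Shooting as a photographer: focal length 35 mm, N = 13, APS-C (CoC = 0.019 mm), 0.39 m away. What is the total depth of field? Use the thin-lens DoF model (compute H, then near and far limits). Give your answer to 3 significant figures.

56.1 mm

Hyperfocal distance H = f²/(N·c) + f = 35²/(13 × 0.019) + 35 = 1225/0.247 + 35 ≈ 4994.5 mm ≈ 4.995 m.
Near limit Dn = s·(H − f)/(H + s − 2f) = 390 × (4994.5 − 35) / (4994.5 + 390 − 2 × 35) = 390 × 4959.5 / 5314.5 ≈ 363.949 mm.
Far limit Df = s·(H − f)/(H − s) = 390 × (4994.5 − 35) / (4994.5 − 390) = 390 × 4959.5 / 4604.5 ≈ 420.068 mm.
Depth of field = Df − Dn = 420.068 − 363.949 ≈ 56.119 mm.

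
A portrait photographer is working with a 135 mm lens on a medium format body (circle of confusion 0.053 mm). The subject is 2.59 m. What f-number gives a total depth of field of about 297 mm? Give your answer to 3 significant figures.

Write h = H − f = f²/(N·c). The thin-lens limits are Dn = s·h/(h + (s−f)) and Df = s·h/(h − (s−f)), so DoF = Df − Dn = 2·s·(s−f)·h / (h² − (s−f)²).
That is a quadratic in h: DoF·h² − 2·s·(s−f)·h − DoF·(s−f)² = 0 ⇒ h = (s−f)·(s + √(s² + DoF²)) / DoF = 2455 × (2590 + √(2590² + 297²)) / 297 = 2455 × (2590 + 2606.97) / 297 ≈ 42958 mm.
Then N = f²/(c·h) = 135² / (0.053 × 42958) = 18225 / 2276.8 ≈ 8.

f/8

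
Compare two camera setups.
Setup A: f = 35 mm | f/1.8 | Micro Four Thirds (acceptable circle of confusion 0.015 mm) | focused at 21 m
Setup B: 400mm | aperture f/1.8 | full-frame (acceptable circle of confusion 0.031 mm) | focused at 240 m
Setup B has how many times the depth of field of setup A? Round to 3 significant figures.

Setup A: H = 35²/(1.8×0.015) + 35 ≈ 45405.4 mm; DoF = Df − Dn = 39040 − 14363 ≈ 24677 mm.
Setup B: H = 400²/(1.8×0.031) + 400 ≈ 2867783.5 mm; DoF = Df − Dn = 261883 − 221492 ≈ 40391 mm.
Ratio = 40391 / 24677 ≈ 1.64.

1.64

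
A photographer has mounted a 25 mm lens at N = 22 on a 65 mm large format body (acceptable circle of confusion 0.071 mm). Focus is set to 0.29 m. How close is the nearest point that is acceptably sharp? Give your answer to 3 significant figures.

Hyperfocal distance H = f²/(N·c) + f = 25²/(22 × 0.071) + 25 = 625/1.562 + 25 ≈ 425.1 mm ≈ 0.425 m.
Near limit Dn = s·(H − f)/(H + s − 2f) = 290 × (425.1 − 25) / (425.1 + 290 − 2 × 25) = 290 × 400.1 / 665.1 ≈ 174.46 mm.

174 mm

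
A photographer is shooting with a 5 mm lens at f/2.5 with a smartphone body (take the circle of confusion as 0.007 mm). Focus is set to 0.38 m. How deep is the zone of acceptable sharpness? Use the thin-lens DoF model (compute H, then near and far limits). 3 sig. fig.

Hyperfocal distance H = f²/(N·c) + f = 5²/(2.5 × 0.007) + 5 = 25/0.0175 + 5 ≈ 1433.6 mm ≈ 1.434 m.
Near limit Dn = s·(H − f)/(H + s − 2f) = 380 × (1433.6 − 5) / (1433.6 + 380 − 2 × 5) = 380 × 1428.6 / 1803.6 ≈ 300.99 mm.
Far limit Df = s·(H − f)/(H − s) = 380 × (1433.6 − 5) / (1433.6 − 380) = 380 × 1428.6 / 1053.6 ≈ 515.25 mm.
Depth of field = Df − Dn = 515.25 − 300.99 ≈ 214.26 mm.

214 mm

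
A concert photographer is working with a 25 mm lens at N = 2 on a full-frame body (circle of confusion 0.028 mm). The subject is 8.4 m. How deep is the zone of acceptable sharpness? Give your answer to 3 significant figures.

Hyperfocal distance H = f²/(N·c) + f = 25²/(2 × 0.028) + 25 = 625/0.056 + 25 ≈ 11185.7 mm ≈ 11.19 m.
Near limit Dn = s·(H − f)/(H + s − 2f) = 8400 × (11185.7 − 25) / (11185.7 + 8400 − 2 × 25) = 8400 × 11160.7 / 19535.7 ≈ 4799 mm.
Far limit Df = s·(H − f)/(H − s) = 8400 × (11185.7 − 25) / (11185.7 − 8400) = 8400 × 11160.7 / 2785.7 ≈ 33654 mm.
Depth of field = Df − Dn = 33654 − 4799 ≈ 28855 mm ≈ 28.9 m.

28.9 m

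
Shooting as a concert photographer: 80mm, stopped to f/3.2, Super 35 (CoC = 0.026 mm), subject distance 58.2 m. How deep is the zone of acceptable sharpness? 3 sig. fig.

205 m

Hyperfocal distance H = f²/(N·c) + f = 80²/(3.2 × 0.026) + 80 = 6400/0.0832 + 80 ≈ 77003.1 mm ≈ 77.00 m.
Near limit Dn = s·(H − f)/(H + s − 2f) = 58200 × (77003.1 − 80) / (77003.1 + 58200 − 2 × 80) = 58200 × 76923.1 / 135043.1 ≈ 33152 mm.
Far limit Df = s·(H − f)/(H − s) = 58200 × (77003.1 − 80) / (77003.1 − 58200) = 58200 × 76923.1 / 18803.1 ≈ 238095 mm.
Depth of field = Df − Dn = 238095 − 33152 ≈ 204943 mm ≈ 205 m.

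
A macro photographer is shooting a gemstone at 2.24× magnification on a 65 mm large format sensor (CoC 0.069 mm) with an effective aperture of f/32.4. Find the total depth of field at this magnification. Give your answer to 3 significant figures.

0.891 mm

At magnification m, DoF ≈ 2·N_eff·c/m² = 2 × 32.4 × 0.069 / 2.24² = 4.471 / 5.018 ≈ 0.891 mm.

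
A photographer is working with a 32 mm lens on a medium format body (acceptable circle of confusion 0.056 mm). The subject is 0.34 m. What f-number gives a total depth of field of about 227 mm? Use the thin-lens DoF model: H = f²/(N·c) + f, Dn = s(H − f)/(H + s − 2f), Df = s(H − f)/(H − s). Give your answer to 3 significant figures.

f/18

Write h = H − f = f²/(N·c). The thin-lens limits are Dn = s·h/(h + (s−f)) and Df = s·h/(h − (s−f)), so DoF = Df − Dn = 2·s·(s−f)·h / (h² − (s−f)²).
That is a quadratic in h: DoF·h² − 2·s·(s−f)·h − DoF·(s−f)² = 0 ⇒ h = (s−f)·(s + √(s² + DoF²)) / DoF = 308 × (340 + √(340² + 227²)) / 227 = 308 × (340 + 408.814) / 227 ≈ 1016.0 mm.
Then N = f²/(c·h) = 32² / (0.056 × 1016.0) = 1024 / 56.897 ≈ 18.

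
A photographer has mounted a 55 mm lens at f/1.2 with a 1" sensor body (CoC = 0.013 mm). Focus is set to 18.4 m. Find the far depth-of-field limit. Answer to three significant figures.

Hyperfocal distance H = f²/(N·c) + f = 55²/(1.2 × 0.013) + 55 = 3025/0.0156 + 55 ≈ 193965.3 mm ≈ 194.0 m.
Far limit Df = s·(H − f)/(H − s) = 18400 × (193965.3 − 55) / (193965.3 − 18400) = 18400 × 193910.3 / 175565.3 ≈ 20323 mm ≈ 20.3 m.

20.3 m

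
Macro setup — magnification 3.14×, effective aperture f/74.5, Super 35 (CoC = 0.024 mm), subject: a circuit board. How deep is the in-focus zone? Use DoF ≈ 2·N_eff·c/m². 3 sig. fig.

At magnification m, DoF ≈ 2·N_eff·c/m² = 2 × 74.5 × 0.024 / 3.14² = 3.576 / 9.86 ≈ 0.363 mm.

0.363 mm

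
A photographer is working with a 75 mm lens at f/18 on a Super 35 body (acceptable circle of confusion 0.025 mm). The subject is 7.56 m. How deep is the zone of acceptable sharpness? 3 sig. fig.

14.1 m

Hyperfocal distance H = f²/(N·c) + f = 75²/(18 × 0.025) + 75 = 5625/0.45 + 75 ≈ 12575.0 mm ≈ 12.57 m.
Near limit Dn = s·(H − f)/(H + s − 2f) = 7560 × (12575.0 − 75) / (12575.0 + 7560 − 2 × 75) = 7560 × 12500.0 / 19985.0 ≈ 4729 mm.
Far limit Df = s·(H − f)/(H − s) = 7560 × (12575.0 − 75) / (12575.0 − 7560) = 7560 × 12500.0 / 5015.0 ≈ 18843 mm.
Depth of field = Df − Dn = 18843 − 4729 ≈ 14114 mm ≈ 14.1 m.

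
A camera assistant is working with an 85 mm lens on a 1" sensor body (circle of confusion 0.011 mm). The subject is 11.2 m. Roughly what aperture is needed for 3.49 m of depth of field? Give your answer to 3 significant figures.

Write h = H − f = f²/(N·c). The thin-lens limits are Dn = s·h/(h + (s−f)) and Df = s·h/(h − (s−f)), so DoF = Df − Dn = 2·s·(s−f)·h / (h² − (s−f)²).
That is a quadratic in h: DoF·h² − 2·s·(s−f)·h − DoF·(s−f)² = 0 ⇒ h = (s−f)·(s + √(s² + DoF²)) / DoF = 11115 × (11200 + √(11200² + 3490²)) / 3490 = 11115 × (11200 + 11731.2) / 3490 ≈ 73031 mm.
Then N = f²/(c·h) = 85² / (0.011 × 73031) = 7225 / 803.35 ≈ 8.99.

f/8.99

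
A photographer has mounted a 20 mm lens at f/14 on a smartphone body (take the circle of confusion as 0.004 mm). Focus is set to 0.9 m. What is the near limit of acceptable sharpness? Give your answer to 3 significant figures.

0.801 m

Hyperfocal distance H = f²/(N·c) + f = 20²/(14 × 0.004) + 20 = 400/0.056 + 20 ≈ 7162.9 mm ≈ 7.163 m.
Near limit Dn = s·(H − f)/(H + s − 2f) = 900 × (7162.9 − 20) / (7162.9 + 900 − 2 × 20) = 900 × 7142.9 / 8022.9 ≈ 801.28 mm ≈ 0.801 m.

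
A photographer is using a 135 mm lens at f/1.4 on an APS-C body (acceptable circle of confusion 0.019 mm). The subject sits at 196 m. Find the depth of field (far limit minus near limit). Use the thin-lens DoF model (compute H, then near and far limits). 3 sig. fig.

Hyperfocal distance H = f²/(N·c) + f = 135²/(1.4 × 0.019) + 135 = 18225/0.0266 + 135 ≈ 685285.4 mm ≈ 685.3 m.
Near limit Dn = s·(H − f)/(H + s − 2f) = 196000 × (685285.4 − 135) / (685285.4 + 196000 − 2 × 135) = 196000 × 685150.4 / 881015.4 ≈ 152426 mm.
Far limit Df = s·(H − f)/(H − s) = 196000 × (685285.4 − 135) / (685285.4 − 196000) = 196000 × 685150.4 / 489285.4 ≈ 274460 mm.
Depth of field = Df − Dn = 274460 − 152426 ≈ 122034 mm ≈ 122 m.

122 m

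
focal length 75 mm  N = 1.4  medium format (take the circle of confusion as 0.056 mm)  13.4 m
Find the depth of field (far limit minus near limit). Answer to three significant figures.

5.16 m

Hyperfocal distance H = f²/(N·c) + f = 75²/(1.4 × 0.056) + 75 = 5625/0.0784 + 75 ≈ 71822.4 mm ≈ 71.82 m.
Near limit Dn = s·(H − f)/(H + s − 2f) = 13400 × (71822.4 − 75) / (71822.4 + 13400 − 2 × 75) = 13400 × 71747.4 / 85072.4 ≈ 11301.1 mm.
Far limit Df = s·(H − f)/(H − s) = 13400 × (71822.4 − 75) / (71822.4 − 13400) = 13400 × 71747.4 / 58422.4 ≈ 16456.3 mm.
Depth of field = Df − Dn = 16456.3 − 11301.1 ≈ 5155.2 mm ≈ 5.16 m.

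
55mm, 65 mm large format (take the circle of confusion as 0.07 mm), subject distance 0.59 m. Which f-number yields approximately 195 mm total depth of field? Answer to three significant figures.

Write h = H − f = f²/(N·c). The thin-lens limits are Dn = s·h/(h + (s−f)) and Df = s·h/(h − (s−f)), so DoF = Df − Dn = 2·s·(s−f)·h / (h² − (s−f)²).
That is a quadratic in h: DoF·h² − 2·s·(s−f)·h − DoF·(s−f)² = 0 ⇒ h = (s−f)·(s + √(s² + DoF²)) / DoF = 535 × (590 + √(590² + 195²)) / 195 = 535 × (590 + 621.390) / 195 ≈ 3323.6 mm.
Then N = f²/(c·h) = 55² / (0.07 × 3323.6) = 3025 / 232.65 ≈ 13.

f/13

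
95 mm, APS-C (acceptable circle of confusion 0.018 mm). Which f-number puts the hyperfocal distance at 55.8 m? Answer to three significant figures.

Rearrange H = f²/(N·c) + f for N: N = f² / ((H − f)·c).
N = 95² / ((55800 − 95) × 0.018) = 9025 / 1003 ≈ 9.

f/9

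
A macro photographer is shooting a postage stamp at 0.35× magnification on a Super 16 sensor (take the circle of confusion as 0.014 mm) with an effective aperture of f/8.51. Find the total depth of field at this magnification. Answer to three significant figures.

At magnification m, DoF ≈ 2·N_eff·c/m² = 2 × 8.51 × 0.014 / 0.35² = 0.2383 / 0.1225 ≈ 1.95 mm.

1.95 mm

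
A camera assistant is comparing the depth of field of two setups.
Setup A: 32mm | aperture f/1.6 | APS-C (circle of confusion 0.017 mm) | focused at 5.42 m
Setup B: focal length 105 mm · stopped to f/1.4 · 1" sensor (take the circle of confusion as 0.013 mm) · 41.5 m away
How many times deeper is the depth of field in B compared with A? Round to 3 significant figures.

3.60

Setup A: H = 32²/(1.6×0.017) + 32 ≈ 37679.1 mm; DoF = Df − Dn = 6325.3 − 4741.4 ≈ 1583.9 mm.
Setup B: H = 105²/(1.4×0.013) + 105 ≈ 605874.2 mm; DoF = Df − Dn = 44543.9 − 38845.5 ≈ 5698.4 mm.
Ratio = 5698.4 / 1583.9 ≈ 3.60.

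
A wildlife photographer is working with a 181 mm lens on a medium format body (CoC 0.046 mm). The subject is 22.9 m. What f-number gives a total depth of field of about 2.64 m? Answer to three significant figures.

Write h = H − f = f²/(N·c). The thin-lens limits are Dn = s·h/(h + (s−f)) and Df = s·h/(h − (s−f)), so DoF = Df − Dn = 2·s·(s−f)·h / (h² − (s−f)²).
That is a quadratic in h: DoF·h² − 2·s·(s−f)·h − DoF·(s−f)² = 0 ⇒ h = (s−f)·(s + √(s² + DoF²)) / DoF = 22719 × (22900 + √(22900² + 2640²)) / 2640 = 22719 × (22900 + 23051.7) / 2640 ≈ 395445 mm.
Then N = f²/(c·h) = 181² / (0.046 × 395445) = 32761 / 18190 ≈ 1.80.

f/1.80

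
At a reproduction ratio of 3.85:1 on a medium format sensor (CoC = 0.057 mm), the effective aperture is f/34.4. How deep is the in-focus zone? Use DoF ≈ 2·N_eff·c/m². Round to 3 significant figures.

At magnification m, DoF ≈ 2·N_eff·c/m² = 2 × 34.4 × 0.057 / 3.85² = 3.922 / 14.82 ≈ 0.265 mm.

0.265 mm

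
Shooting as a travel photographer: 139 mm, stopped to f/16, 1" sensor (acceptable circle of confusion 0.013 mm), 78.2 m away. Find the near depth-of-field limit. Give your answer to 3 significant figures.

Hyperfocal distance H = f²/(N·c) + f = 139²/(16 × 0.013) + 139 = 19321/0.208 + 139 ≈ 93028.4 mm ≈ 93.03 m.
Near limit Dn = s·(H − f)/(H + s − 2f) = 78200 × (93028.4 − 139) / (93028.4 + 78200 − 2 × 139) = 78200 × 92889.4 / 170950.4 ≈ 42492 mm ≈ 42.5 m.

42.5 m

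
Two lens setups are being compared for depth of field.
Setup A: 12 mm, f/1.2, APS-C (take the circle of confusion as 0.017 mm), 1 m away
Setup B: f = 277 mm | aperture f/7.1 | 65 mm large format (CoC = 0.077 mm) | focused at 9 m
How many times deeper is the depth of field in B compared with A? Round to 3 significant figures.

Setup A: H = 12²/(1.2×0.017) + 12 ≈ 7070.8 mm; DoF = Df − Dn = 1162.75 − 877.22 ≈ 285.53 mm.
Setup B: H = 277²/(7.1×0.077) + 277 ≈ 140626.4 mm; DoF = Df − Dn = 9596.4 − 8473.4 ≈ 1123.0 mm.
Ratio = 1123.0 / 285.53 ≈ 3.93.

3.93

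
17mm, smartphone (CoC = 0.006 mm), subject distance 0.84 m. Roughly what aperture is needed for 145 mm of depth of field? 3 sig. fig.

f/5.01

Write h = H − f = f²/(N·c). The thin-lens limits are Dn = s·h/(h + (s−f)) and Df = s·h/(h − (s−f)), so DoF = Df − Dn = 2·s·(s−f)·h / (h² − (s−f)²).
That is a quadratic in h: DoF·h² − 2·s·(s−f)·h − DoF·(s−f)² = 0 ⇒ h = (s−f)·(s + √(s² + DoF²)) / DoF = 823 × (840 + √(840² + 145²)) / 145 = 823 × (840 + 852.423) / 145 ≈ 9606.0 mm.
Then N = f²/(c·h) = 17² / (0.006 × 9606.0) = 289 / 57.636 ≈ 5.01.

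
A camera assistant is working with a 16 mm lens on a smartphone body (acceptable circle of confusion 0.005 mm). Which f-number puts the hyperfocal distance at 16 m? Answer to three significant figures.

f/3.20

Rearrange H = f²/(N·c) + f for N: N = f² / ((H − f)·c).
N = 16² / ((16000 − 16) × 0.005) = 256 / 79.92 ≈ 3.20.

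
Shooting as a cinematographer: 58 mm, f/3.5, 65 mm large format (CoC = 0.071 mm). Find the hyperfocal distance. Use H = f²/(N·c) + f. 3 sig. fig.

Hyperfocal distance H = f²/(N·c) + f = 58²/(3.5 × 0.071) + 58 = 3364/0.2485 + 58 ≈ 13595.2 mm ≈ 13.6 m.

13.6 m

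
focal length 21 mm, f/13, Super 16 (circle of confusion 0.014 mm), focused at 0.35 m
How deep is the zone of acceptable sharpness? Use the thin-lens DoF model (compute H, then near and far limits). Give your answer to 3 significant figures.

96.8 mm

Hyperfocal distance H = f²/(N·c) + f = 21²/(13 × 0.014) + 21 = 441/0.182 + 21 ≈ 2444.1 mm ≈ 2.444 m.
Near limit Dn = s·(H − f)/(H + s − 2f) = 350 × (2444.1 − 21) / (2444.1 + 350 − 2 × 21) = 350 × 2423.1 / 2752.1 ≈ 308.159 mm.
Far limit Df = s·(H − f)/(H − s) = 350 × (2444.1 − 21) / (2444.1 − 350) = 350 × 2423.1 / 2094.1 ≈ 404.988 mm.
Depth of field = Df − Dn = 404.988 − 308.159 ≈ 96.829 mm.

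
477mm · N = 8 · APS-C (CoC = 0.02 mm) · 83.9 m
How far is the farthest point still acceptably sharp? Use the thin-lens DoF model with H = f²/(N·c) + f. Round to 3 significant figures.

89.1 m

Hyperfocal distance H = f²/(N·c) + f = 477²/(8 × 0.02) + 477 = 227529/0.16 + 477 ≈ 1422533.2 mm ≈ 1423 m.
Far limit Df = s·(H − f)/(H − s) = 83900 × (1422533.2 − 477) / (1422533.2 − 83900) = 83900 × 1422056.2 / 1338633.2 ≈ 89129 mm ≈ 89.1 m.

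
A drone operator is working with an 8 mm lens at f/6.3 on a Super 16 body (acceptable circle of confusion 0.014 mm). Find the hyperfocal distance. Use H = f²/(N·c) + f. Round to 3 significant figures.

Hyperfocal distance H = f²/(N·c) + f = 8²/(6.3 × 0.014) + 8 = 64/0.0882 + 8 ≈ 733.6 mm ≈ 0.734 m.

0.734 m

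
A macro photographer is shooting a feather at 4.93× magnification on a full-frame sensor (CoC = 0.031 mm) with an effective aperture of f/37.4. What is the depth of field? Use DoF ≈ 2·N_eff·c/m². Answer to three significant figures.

At magnification m, DoF ≈ 2·N_eff·c/m² = 2 × 37.4 × 0.031 / 4.93² = 2.319 / 24.3 ≈ 0.0954 mm.

0.0954 mm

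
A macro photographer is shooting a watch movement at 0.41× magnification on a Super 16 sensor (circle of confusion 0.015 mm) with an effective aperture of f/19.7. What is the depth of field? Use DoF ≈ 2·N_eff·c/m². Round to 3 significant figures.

At magnification m, DoF ≈ 2·N_eff·c/m² = 2 × 19.7 × 0.015 / 0.41² = 0.591 / 0.1681 ≈ 3.52 mm.

3.52 mm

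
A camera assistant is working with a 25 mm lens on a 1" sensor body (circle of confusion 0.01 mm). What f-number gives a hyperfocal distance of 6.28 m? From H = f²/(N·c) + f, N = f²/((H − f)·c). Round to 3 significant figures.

f/9.99

Rearrange H = f²/(N·c) + f for N: N = f² / ((H − f)·c).
N = 25² / ((6280 − 25) × 0.01) = 625 / 62.55 ≈ 9.99.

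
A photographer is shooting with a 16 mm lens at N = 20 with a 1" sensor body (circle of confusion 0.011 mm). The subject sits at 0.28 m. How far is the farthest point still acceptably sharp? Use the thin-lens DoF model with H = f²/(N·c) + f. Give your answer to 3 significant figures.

Hyperfocal distance H = f²/(N·c) + f = 16²/(20 × 0.011) + 16 = 256/0.22 + 16 ≈ 1179.6 mm ≈ 1.180 m.
Far limit Df = s·(H − f)/(H − s) = 280 × (1179.6 − 16) / (1179.6 − 280) = 280 × 1163.6 / 899.6 ≈ 362.17 mm.

362 mm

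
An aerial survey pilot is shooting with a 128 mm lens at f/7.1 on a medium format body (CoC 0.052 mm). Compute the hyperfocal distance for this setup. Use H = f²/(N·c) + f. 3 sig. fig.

Hyperfocal distance H = f²/(N·c) + f = 128²/(7.1 × 0.052) + 128 = 16384/0.3692 + 128 ≈ 44505.0 mm ≈ 44.5 m.

44.5 m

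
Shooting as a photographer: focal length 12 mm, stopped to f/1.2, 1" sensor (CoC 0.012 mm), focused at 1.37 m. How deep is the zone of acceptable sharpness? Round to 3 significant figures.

379 mm

Hyperfocal distance H = f²/(N·c) + f = 12²/(1.2 × 0.012) + 12 = 144/0.0144 + 12 ≈ 10012.0 mm ≈ 10.01 m.
Near limit Dn = s·(H − f)/(H + s − 2f) = 1370 × (10012.0 − 12) / (10012.0 + 1370 − 2 × 12) = 1370 × 10000.0 / 11358.0 ≈ 1206.20 mm.
Far limit Df = s·(H − f)/(H − s) = 1370 × (10012.0 − 12) / (10012.0 − 1370) = 1370 × 10000.0 / 8642.0 ≈ 1585.28 mm.
Depth of field = Df − Dn = 1585.28 − 1206.20 ≈ 379.08 mm.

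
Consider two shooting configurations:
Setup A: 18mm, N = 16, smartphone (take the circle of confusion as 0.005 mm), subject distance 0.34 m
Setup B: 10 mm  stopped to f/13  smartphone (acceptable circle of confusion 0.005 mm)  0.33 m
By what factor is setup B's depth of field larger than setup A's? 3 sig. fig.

Setup A: H = 18²/(16×0.005) + 18 ≈ 4068.0 mm; DoF = Df − Dn = 369.367 − 314.959 ≈ 54.408 mm.
Setup B: H = 10²/(13×0.005) + 10 ≈ 1548.5 mm; DoF = Df − Dn = 416.67 − 273.18 ≈ 143.49 mm.
Ratio = 143.49 / 54.408 ≈ 2.64.

2.64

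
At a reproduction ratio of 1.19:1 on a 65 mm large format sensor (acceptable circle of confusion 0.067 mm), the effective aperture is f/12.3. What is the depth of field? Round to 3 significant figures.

1.16 mm

At magnification m, DoF ≈ 2·N_eff·c/m² = 2 × 12.3 × 0.067 / 1.19² = 1.648 / 1.416 ≈ 1.16 mm.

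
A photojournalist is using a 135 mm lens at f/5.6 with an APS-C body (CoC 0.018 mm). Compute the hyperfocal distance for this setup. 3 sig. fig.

181 m

Hyperfocal distance H = f²/(N·c) + f = 135²/(5.6 × 0.018) + 135 = 18225/0.1008 + 135 ≈ 180938.6 mm ≈ 181 m.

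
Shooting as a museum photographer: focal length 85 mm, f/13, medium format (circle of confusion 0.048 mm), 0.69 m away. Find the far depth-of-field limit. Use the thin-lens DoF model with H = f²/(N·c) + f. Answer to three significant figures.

0.728 m

Hyperfocal distance H = f²/(N·c) + f = 85²/(13 × 0.048) + 85 = 7225/0.624 + 85 ≈ 11663.5 mm ≈ 11.66 m.
Far limit Df = s·(H − f)/(H − s) = 690 × (11663.5 − 85) / (11663.5 − 690) = 690 × 11578.5 / 10973.5 ≈ 728.04 mm ≈ 0.728 m.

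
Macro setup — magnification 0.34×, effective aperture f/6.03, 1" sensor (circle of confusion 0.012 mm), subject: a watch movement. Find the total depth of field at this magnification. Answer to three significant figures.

1.25 mm

At magnification m, DoF ≈ 2·N_eff·c/m² = 2 × 6.03 × 0.012 / 0.34² = 0.1447 / 0.1156 ≈ 1.25 mm.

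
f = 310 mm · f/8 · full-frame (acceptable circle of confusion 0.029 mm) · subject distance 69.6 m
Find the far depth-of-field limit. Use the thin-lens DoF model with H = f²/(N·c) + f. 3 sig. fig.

Hyperfocal distance H = f²/(N·c) + f = 310²/(8 × 0.029) + 310 = 96100/0.232 + 310 ≈ 414534.1 mm ≈ 414.5 m.
Far limit Df = s·(H − f)/(H − s) = 69600 × (414534.1 − 310) / (414534.1 − 69600) = 69600 × 414224.1 / 344934.1 ≈ 83581 mm ≈ 83.6 m.

83.6 m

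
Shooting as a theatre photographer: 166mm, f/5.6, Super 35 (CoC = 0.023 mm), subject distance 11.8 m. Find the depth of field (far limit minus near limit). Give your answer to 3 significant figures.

1.29 m

Hyperfocal distance H = f²/(N·c) + f = 166²/(5.6 × 0.023) + 166 = 27556/0.1288 + 166 ≈ 214110.1 mm ≈ 214.1 m.
Near limit Dn = s·(H − f)/(H + s − 2f) = 11800 × (214110.1 − 166) / (214110.1 + 11800 − 2 × 166) = 11800 × 213944.1 / 225578.1 ≈ 11191.4 mm.
Far limit Df = s·(H − f)/(H − s) = 11800 × (214110.1 − 166) / (214110.1 − 11800) = 11800 × 213944.1 / 202310.1 ≈ 12478.6 mm.
Depth of field = Df − Dn = 12478.6 − 11191.4 ≈ 1287.2 mm ≈ 1.29 m.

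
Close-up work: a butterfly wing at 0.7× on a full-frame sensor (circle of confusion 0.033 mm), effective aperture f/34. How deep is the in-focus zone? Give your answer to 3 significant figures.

4.58 mm

At magnification m, DoF ≈ 2·N_eff·c/m² = 2 × 34 × 0.033 / 0.7² = 2.244 / 0.49 ≈ 4.58 mm.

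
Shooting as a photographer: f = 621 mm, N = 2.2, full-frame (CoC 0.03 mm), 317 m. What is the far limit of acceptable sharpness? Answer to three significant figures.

335 m

Hyperfocal distance H = f²/(N·c) + f = 621²/(2.2 × 0.03) + 621 = 385641/0.066 + 621 ≈ 5843666.5 mm ≈ 5844 m.
Far limit Df = s·(H − f)/(H − s) = 317000 × (5843666.5 − 621) / (5843666.5 − 317000) = 317000 × 5843045.5 / 5526666.5 ≈ 335147 mm ≈ 335 m.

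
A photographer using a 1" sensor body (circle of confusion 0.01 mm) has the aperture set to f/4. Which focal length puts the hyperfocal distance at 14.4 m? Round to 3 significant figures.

24.0 mm

From H = f²/(N·c) + f, with f ≪ H: f ≈ √(H·N·c) = √(14400 × 4 × 0.01) = √576.00 ≈ 24.00 mm.
The +f correction barely moves this — solving exactly, f² + N·c·f − N·c·H = 0 ⇒ f = (−N·c + √((N·c)² + 4·N·c·H))/2 = (−0.04 + √2304.0)/2 ≈ 23.980 mm, so f ≈ 24.0 mm.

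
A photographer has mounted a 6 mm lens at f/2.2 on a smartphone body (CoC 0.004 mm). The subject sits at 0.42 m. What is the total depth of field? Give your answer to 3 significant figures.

Hyperfocal distance H = f²/(N·c) + f = 6²/(2.2 × 0.004) + 6 = 36/0.0088 + 6 ≈ 4096.9 mm ≈ 4.097 m.
Near limit Dn = s·(H − f)/(H + s − 2f) = 420 × (4096.9 − 6) / (4096.9 + 420 − 2 × 6) = 420 × 4090.9 / 4504.9 ≈ 381.402 mm.
Far limit Df = s·(H − f)/(H − s) = 420 × (4096.9 − 6) / (4096.9 − 420) = 420 × 4090.9 / 3676.9 ≈ 467.290 mm.
Depth of field = Df − Dn = 467.290 − 381.402 ≈ 85.888 mm.

85.9 mm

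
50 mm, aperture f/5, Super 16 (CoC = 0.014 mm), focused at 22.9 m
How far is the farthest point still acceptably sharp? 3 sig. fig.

63.6 m

Hyperfocal distance H = f²/(N·c) + f = 50²/(5 × 0.014) + 50 = 2500/0.07 + 50 ≈ 35764.3 mm ≈ 35.76 m.
Far limit Df = s·(H − f)/(H − s) = 22900 × (35764.3 − 50) / (35764.3 − 22900) = 22900 × 35714.3 / 12864.3 ≈ 63576 mm ≈ 63.6 m.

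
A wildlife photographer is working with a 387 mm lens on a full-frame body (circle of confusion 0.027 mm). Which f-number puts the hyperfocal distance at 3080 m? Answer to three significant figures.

Rearrange H = f²/(N·c) + f for N: N = f² / ((H − f)·c).
N = 387² / ((3080000 − 387) × 0.027) = 149769 / 83150 ≈ 1.80.

f/1.80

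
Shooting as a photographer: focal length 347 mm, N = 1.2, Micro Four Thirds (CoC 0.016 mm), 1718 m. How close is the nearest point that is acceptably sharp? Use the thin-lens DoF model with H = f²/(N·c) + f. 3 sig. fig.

1350 m

Hyperfocal distance H = f²/(N·c) + f = 347²/(1.2 × 0.016) + 347 = 120409/0.0192 + 347 ≈ 6271649.1 mm ≈ 6272 m.
Near limit Dn = s·(H − f)/(H + s − 2f) = 1718000 × (6271649.1 − 347) / (6271649.1 + 1718000 − 2 × 347) = 1718000 × 6271302.1 / 7988955.1 ≈ 1348624 mm ≈ 1350 m.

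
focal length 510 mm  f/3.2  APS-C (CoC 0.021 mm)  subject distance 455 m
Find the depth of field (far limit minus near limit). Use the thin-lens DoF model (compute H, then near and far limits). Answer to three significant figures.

Hyperfocal distance H = f²/(N·c) + f = 510²/(3.2 × 0.021) + 510 = 260100/0.0672 + 510 ≈ 3871045.7 mm ≈ 3871 m.
Near limit Dn = s·(H − f)/(H + s − 2f) = 455000 × (3871045.7 − 510) / (3871045.7 + 455000 − 2 × 510) = 455000 × 3870535.7 / 4325025.7 ≈ 407187 mm.
Far limit Df = s·(H − f)/(H − s) = 455000 × (3871045.7 − 510) / (3871045.7 − 455000) = 455000 × 3870535.7 / 3416045.7 ≈ 515536 mm.
Depth of field = Df − Dn = 515536 − 407187 ≈ 108349 mm ≈ 108 m.

108 m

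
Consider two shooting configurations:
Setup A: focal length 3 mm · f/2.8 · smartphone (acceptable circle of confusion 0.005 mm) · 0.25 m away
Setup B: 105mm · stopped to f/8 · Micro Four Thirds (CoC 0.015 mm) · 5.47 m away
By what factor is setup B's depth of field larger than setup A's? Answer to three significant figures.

2.84

Setup A: H = 3²/(2.8×0.005) + 3 ≈ 645.9 mm; DoF = Df − Dn = 405.99 − 180.61 ≈ 225.38 mm.
Setup B: H = 105²/(8×0.015) + 105 ≈ 91980.0 mm; DoF = Df − Dn = 5809.23 − 5168.20 ≈ 641.03 mm.
Ratio = 641.03 / 225.38 ≈ 2.84.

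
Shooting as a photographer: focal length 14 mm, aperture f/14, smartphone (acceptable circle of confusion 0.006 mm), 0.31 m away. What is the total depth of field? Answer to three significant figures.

79.9 mm

Hyperfocal distance H = f²/(N·c) + f = 14²/(14 × 0.006) + 14 = 196/0.084 + 14 ≈ 2347.3 mm ≈ 2.347 m.
Near limit Dn = s·(H − f)/(H + s − 2f) = 310 × (2347.3 − 14) / (2347.3 + 310 − 2 × 14) = 310 × 2333.3 / 2629.3 ≈ 275.101 mm.
Far limit Df = s·(H − f)/(H − s) = 310 × (2347.3 − 14) / (2347.3 − 310) = 310 × 2333.3 / 2037.3 ≈ 355.039 mm.
Depth of field = Df − Dn = 355.039 − 275.101 ≈ 79.938 mm.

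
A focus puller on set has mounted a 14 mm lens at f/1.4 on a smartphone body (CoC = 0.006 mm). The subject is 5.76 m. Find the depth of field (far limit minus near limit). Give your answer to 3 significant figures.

3.02 m

Hyperfocal distance H = f²/(N·c) + f = 14²/(1.4 × 0.006) + 14 = 196/0.0084 + 14 ≈ 23347.3 mm ≈ 23.35 m.
Near limit Dn = s·(H − f)/(H + s − 2f) = 5760 × (23347.3 − 14) / (23347.3 + 5760 − 2 × 14) = 5760 × 23333.3 / 29079.3 ≈ 4621.8 mm.
Far limit Df = s·(H − f)/(H − s) = 5760 × (23347.3 − 14) / (23347.3 − 5760) = 5760 × 23333.3 / 17587.3 ≈ 7641.9 mm.
Depth of field = Df − Dn = 7641.9 − 4621.8 ≈ 3020.1 mm ≈ 3.02 m.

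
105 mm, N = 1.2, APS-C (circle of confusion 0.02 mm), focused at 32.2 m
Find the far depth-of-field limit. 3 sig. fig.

Hyperfocal distance H = f²/(N·c) + f = 105²/(1.2 × 0.02) + 105 = 11025/0.024 + 105 ≈ 459480.0 mm ≈ 459.5 m.
Far limit Df = s·(H − f)/(H − s) = 32200 × (459480.0 − 105) / (459480.0 − 32200) = 32200 × 459375.0 / 427280.0 ≈ 34619 mm ≈ 34.6 m.

34.6 m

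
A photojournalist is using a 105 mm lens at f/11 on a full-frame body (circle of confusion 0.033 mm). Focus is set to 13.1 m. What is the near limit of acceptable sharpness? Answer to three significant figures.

9.17 m

Hyperfocal distance H = f²/(N·c) + f = 105²/(11 × 0.033) + 105 = 11025/0.363 + 105 ≈ 30476.9 mm ≈ 30.48 m.
Near limit Dn = s·(H − f)/(H + s − 2f) = 13100 × (30476.9 − 105) / (30476.9 + 13100 − 2 × 105) = 13100 × 30371.9 / 43366.9 ≈ 9174.6 mm ≈ 9.17 m.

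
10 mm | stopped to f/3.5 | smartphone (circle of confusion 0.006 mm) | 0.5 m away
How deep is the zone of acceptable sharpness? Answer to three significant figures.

104 mm

Hyperfocal distance H = f²/(N·c) + f = 10²/(3.5 × 0.006) + 10 = 100/0.021 + 10 ≈ 4771.9 mm ≈ 4.772 m.
Near limit Dn = s·(H − f)/(H + s − 2f) = 500 × (4771.9 − 10) / (4771.9 + 500 − 2 × 10) = 500 × 4761.9 / 5251.9 ≈ 453.35 mm.
Far limit Df = s·(H − f)/(H − s) = 500 × (4771.9 − 10) / (4771.9 − 500) = 500 × 4761.9 / 4271.9 ≈ 557.35 mm.
Depth of field = Df − Dn = 557.35 − 453.35 ≈ 104.00 mm.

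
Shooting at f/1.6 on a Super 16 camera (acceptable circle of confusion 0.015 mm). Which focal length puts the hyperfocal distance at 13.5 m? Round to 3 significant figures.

From H = f²/(N·c) + f, with f ≪ H: f ≈ √(H·N·c) = √(13500 × 1.6 × 0.015) = √324.00 ≈ 18.00 mm.
The +f correction barely moves this — solving exactly, f² + N·c·f − N·c·H = 0 ⇒ f = (−N·c + √((N·c)² + 4·N·c·H))/2 = (−0.024 + √1296.0)/2 ≈ 17.988 mm, so f ≈ 18.0 mm.

18.0 mm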